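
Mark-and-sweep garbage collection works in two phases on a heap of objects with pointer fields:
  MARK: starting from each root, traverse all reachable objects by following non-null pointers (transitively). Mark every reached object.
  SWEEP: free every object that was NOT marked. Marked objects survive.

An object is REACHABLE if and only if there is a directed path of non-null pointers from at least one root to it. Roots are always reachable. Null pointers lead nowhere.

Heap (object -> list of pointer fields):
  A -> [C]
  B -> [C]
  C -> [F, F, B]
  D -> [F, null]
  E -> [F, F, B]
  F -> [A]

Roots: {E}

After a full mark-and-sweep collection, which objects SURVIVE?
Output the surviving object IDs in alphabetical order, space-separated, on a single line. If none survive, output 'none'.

Answer: A B C E F

Derivation:
Roots: E
Mark E: refs=F F B, marked=E
Mark F: refs=A, marked=E F
Mark B: refs=C, marked=B E F
Mark A: refs=C, marked=A B E F
Mark C: refs=F F B, marked=A B C E F
Unmarked (collected): D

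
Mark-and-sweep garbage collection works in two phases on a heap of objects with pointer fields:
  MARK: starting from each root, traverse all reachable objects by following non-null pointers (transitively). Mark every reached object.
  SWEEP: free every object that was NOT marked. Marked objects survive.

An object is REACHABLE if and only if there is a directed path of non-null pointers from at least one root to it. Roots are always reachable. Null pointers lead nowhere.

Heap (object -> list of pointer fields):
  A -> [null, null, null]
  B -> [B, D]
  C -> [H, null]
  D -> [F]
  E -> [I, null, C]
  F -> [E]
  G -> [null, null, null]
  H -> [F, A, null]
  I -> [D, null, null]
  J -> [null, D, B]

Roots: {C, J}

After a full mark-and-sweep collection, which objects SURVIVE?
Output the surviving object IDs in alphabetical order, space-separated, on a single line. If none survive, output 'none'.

Answer: A B C D E F H I J

Derivation:
Roots: C J
Mark C: refs=H null, marked=C
Mark J: refs=null D B, marked=C J
Mark H: refs=F A null, marked=C H J
Mark D: refs=F, marked=C D H J
Mark B: refs=B D, marked=B C D H J
Mark F: refs=E, marked=B C D F H J
Mark A: refs=null null null, marked=A B C D F H J
Mark E: refs=I null C, marked=A B C D E F H J
Mark I: refs=D null null, marked=A B C D E F H I J
Unmarked (collected): G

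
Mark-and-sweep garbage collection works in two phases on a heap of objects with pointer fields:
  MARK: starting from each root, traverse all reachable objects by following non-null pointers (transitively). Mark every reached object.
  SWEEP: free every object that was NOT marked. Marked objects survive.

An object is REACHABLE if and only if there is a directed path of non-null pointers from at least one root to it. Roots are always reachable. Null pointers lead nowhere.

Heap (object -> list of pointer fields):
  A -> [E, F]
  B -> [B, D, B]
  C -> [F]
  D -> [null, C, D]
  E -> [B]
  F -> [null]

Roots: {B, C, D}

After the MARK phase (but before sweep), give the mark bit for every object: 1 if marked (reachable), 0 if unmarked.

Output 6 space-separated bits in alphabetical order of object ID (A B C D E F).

Roots: B C D
Mark B: refs=B D B, marked=B
Mark C: refs=F, marked=B C
Mark D: refs=null C D, marked=B C D
Mark F: refs=null, marked=B C D F
Unmarked (collected): A E

Answer: 0 1 1 1 0 1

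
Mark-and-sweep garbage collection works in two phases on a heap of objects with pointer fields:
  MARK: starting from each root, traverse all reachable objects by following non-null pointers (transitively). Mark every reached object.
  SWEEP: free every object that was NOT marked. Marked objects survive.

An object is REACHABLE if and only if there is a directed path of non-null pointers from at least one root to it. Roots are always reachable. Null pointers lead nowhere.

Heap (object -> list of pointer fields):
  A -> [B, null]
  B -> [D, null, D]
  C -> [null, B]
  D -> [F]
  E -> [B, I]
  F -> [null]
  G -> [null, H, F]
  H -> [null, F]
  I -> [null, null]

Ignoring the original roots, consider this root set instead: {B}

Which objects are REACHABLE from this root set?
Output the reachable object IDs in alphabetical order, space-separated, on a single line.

Answer: B D F

Derivation:
Roots: B
Mark B: refs=D null D, marked=B
Mark D: refs=F, marked=B D
Mark F: refs=null, marked=B D F
Unmarked (collected): A C E G H I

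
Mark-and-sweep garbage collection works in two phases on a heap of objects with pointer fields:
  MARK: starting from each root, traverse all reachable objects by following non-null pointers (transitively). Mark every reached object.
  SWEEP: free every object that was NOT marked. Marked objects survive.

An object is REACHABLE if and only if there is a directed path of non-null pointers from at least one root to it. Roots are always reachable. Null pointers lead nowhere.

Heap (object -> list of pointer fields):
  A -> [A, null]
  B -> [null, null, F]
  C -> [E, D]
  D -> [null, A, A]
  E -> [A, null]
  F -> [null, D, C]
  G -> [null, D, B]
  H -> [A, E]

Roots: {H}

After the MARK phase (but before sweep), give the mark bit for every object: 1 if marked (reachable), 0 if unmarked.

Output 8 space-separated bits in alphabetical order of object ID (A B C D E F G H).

Answer: 1 0 0 0 1 0 0 1

Derivation:
Roots: H
Mark H: refs=A E, marked=H
Mark A: refs=A null, marked=A H
Mark E: refs=A null, marked=A E H
Unmarked (collected): B C D F G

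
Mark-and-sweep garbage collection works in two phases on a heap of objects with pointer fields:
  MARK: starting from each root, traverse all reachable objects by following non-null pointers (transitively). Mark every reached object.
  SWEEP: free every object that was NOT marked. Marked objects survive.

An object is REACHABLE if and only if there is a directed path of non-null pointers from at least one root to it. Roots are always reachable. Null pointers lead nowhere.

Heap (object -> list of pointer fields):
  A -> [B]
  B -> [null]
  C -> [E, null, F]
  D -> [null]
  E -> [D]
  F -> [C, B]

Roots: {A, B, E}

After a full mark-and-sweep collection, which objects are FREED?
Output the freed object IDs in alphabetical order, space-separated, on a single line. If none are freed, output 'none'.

Answer: C F

Derivation:
Roots: A B E
Mark A: refs=B, marked=A
Mark B: refs=null, marked=A B
Mark E: refs=D, marked=A B E
Mark D: refs=null, marked=A B D E
Unmarked (collected): C F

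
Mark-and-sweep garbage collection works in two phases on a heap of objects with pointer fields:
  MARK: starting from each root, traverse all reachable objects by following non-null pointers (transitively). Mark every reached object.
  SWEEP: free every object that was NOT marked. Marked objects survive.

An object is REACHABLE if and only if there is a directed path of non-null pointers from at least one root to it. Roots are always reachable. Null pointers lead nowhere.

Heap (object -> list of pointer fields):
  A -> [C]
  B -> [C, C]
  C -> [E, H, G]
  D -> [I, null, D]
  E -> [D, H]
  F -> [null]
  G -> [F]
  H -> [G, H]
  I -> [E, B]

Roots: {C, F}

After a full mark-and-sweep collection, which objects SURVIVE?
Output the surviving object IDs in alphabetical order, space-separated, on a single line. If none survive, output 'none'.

Answer: B C D E F G H I

Derivation:
Roots: C F
Mark C: refs=E H G, marked=C
Mark F: refs=null, marked=C F
Mark E: refs=D H, marked=C E F
Mark H: refs=G H, marked=C E F H
Mark G: refs=F, marked=C E F G H
Mark D: refs=I null D, marked=C D E F G H
Mark I: refs=E B, marked=C D E F G H I
Mark B: refs=C C, marked=B C D E F G H I
Unmarked (collected): A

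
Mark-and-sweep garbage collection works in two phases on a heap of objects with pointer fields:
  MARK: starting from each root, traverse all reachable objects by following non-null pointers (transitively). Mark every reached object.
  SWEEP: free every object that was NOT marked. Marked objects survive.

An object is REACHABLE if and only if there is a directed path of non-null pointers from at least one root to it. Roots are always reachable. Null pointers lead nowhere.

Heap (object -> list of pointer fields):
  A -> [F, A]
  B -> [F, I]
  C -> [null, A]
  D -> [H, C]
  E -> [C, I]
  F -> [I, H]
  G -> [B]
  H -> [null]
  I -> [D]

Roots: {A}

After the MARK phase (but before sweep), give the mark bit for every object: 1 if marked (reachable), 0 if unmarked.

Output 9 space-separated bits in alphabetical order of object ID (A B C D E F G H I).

Answer: 1 0 1 1 0 1 0 1 1

Derivation:
Roots: A
Mark A: refs=F A, marked=A
Mark F: refs=I H, marked=A F
Mark I: refs=D, marked=A F I
Mark H: refs=null, marked=A F H I
Mark D: refs=H C, marked=A D F H I
Mark C: refs=null A, marked=A C D F H I
Unmarked (collected): B E G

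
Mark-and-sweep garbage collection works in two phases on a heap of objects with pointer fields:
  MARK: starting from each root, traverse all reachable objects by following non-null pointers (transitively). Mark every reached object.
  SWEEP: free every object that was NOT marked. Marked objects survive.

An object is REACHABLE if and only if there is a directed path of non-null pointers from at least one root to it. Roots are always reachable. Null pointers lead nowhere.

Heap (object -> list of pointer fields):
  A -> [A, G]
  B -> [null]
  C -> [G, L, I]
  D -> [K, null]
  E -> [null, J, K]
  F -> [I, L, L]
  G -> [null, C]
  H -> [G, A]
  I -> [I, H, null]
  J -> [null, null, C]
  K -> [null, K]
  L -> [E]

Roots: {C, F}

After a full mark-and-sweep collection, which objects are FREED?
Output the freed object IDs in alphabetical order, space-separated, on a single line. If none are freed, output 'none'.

Answer: B D

Derivation:
Roots: C F
Mark C: refs=G L I, marked=C
Mark F: refs=I L L, marked=C F
Mark G: refs=null C, marked=C F G
Mark L: refs=E, marked=C F G L
Mark I: refs=I H null, marked=C F G I L
Mark E: refs=null J K, marked=C E F G I L
Mark H: refs=G A, marked=C E F G H I L
Mark J: refs=null null C, marked=C E F G H I J L
Mark K: refs=null K, marked=C E F G H I J K L
Mark A: refs=A G, marked=A C E F G H I J K L
Unmarked (collected): B D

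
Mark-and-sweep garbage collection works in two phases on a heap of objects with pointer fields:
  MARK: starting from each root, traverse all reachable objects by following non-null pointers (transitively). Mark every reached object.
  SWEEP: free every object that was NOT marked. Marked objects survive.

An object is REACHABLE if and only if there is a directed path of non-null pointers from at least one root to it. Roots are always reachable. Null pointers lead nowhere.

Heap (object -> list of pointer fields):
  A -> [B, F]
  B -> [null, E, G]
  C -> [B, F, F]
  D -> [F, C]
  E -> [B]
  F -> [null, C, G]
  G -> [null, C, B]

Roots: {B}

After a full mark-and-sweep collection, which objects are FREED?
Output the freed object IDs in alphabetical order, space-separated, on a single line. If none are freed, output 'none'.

Answer: A D

Derivation:
Roots: B
Mark B: refs=null E G, marked=B
Mark E: refs=B, marked=B E
Mark G: refs=null C B, marked=B E G
Mark C: refs=B F F, marked=B C E G
Mark F: refs=null C G, marked=B C E F G
Unmarked (collected): A D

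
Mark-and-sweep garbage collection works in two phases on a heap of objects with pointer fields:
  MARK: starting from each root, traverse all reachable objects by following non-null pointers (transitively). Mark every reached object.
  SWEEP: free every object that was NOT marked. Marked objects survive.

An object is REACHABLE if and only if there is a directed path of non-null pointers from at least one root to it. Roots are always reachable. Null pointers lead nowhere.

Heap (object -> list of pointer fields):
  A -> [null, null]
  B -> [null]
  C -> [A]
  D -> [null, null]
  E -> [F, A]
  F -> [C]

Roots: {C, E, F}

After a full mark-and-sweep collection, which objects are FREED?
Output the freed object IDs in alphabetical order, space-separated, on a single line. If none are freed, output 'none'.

Roots: C E F
Mark C: refs=A, marked=C
Mark E: refs=F A, marked=C E
Mark F: refs=C, marked=C E F
Mark A: refs=null null, marked=A C E F
Unmarked (collected): B D

Answer: B D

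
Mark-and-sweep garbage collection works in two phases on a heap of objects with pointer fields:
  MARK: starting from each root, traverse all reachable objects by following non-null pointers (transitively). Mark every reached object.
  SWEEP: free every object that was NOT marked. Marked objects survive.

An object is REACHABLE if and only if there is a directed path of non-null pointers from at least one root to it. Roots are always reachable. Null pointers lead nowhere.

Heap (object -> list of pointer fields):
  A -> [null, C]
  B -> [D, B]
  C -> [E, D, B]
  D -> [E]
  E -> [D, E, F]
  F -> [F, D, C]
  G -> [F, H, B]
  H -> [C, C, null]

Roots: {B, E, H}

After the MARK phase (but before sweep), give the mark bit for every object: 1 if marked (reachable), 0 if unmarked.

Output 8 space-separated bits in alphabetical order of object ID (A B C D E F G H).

Roots: B E H
Mark B: refs=D B, marked=B
Mark E: refs=D E F, marked=B E
Mark H: refs=C C null, marked=B E H
Mark D: refs=E, marked=B D E H
Mark F: refs=F D C, marked=B D E F H
Mark C: refs=E D B, marked=B C D E F H
Unmarked (collected): A G

Answer: 0 1 1 1 1 1 0 1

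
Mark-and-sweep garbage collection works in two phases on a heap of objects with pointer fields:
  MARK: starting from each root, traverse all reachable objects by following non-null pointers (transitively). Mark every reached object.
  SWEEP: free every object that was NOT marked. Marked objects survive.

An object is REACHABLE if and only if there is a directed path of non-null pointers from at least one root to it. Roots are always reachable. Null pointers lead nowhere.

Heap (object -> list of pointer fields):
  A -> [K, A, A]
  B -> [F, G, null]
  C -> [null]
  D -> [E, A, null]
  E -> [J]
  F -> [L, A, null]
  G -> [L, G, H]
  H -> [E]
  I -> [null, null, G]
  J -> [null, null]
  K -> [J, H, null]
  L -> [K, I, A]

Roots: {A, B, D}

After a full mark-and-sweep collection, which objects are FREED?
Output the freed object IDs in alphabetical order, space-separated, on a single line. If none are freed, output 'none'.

Answer: C

Derivation:
Roots: A B D
Mark A: refs=K A A, marked=A
Mark B: refs=F G null, marked=A B
Mark D: refs=E A null, marked=A B D
Mark K: refs=J H null, marked=A B D K
Mark F: refs=L A null, marked=A B D F K
Mark G: refs=L G H, marked=A B D F G K
Mark E: refs=J, marked=A B D E F G K
Mark J: refs=null null, marked=A B D E F G J K
Mark H: refs=E, marked=A B D E F G H J K
Mark L: refs=K I A, marked=A B D E F G H J K L
Mark I: refs=null null G, marked=A B D E F G H I J K L
Unmarked (collected): C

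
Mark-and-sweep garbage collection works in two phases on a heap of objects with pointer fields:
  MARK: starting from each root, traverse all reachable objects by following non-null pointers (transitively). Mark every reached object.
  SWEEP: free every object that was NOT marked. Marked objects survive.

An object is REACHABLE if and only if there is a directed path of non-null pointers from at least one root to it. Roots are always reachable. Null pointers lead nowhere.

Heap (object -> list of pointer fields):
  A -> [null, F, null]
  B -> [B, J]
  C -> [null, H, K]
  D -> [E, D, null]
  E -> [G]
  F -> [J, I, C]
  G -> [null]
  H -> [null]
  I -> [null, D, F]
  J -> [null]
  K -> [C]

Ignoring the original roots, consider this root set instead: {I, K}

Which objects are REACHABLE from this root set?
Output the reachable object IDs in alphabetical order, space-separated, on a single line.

Answer: C D E F G H I J K

Derivation:
Roots: I K
Mark I: refs=null D F, marked=I
Mark K: refs=C, marked=I K
Mark D: refs=E D null, marked=D I K
Mark F: refs=J I C, marked=D F I K
Mark C: refs=null H K, marked=C D F I K
Mark E: refs=G, marked=C D E F I K
Mark J: refs=null, marked=C D E F I J K
Mark H: refs=null, marked=C D E F H I J K
Mark G: refs=null, marked=C D E F G H I J K
Unmarked (collected): A B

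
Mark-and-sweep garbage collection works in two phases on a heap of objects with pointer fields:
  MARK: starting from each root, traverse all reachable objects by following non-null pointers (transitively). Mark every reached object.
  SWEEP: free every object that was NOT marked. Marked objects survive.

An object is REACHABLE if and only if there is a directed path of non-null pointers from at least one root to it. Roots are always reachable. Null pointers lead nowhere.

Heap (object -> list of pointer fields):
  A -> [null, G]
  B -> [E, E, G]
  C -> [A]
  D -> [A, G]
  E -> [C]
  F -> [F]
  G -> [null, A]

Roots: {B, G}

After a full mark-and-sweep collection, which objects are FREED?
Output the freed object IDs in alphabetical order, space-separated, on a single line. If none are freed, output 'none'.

Roots: B G
Mark B: refs=E E G, marked=B
Mark G: refs=null A, marked=B G
Mark E: refs=C, marked=B E G
Mark A: refs=null G, marked=A B E G
Mark C: refs=A, marked=A B C E G
Unmarked (collected): D F

Answer: D F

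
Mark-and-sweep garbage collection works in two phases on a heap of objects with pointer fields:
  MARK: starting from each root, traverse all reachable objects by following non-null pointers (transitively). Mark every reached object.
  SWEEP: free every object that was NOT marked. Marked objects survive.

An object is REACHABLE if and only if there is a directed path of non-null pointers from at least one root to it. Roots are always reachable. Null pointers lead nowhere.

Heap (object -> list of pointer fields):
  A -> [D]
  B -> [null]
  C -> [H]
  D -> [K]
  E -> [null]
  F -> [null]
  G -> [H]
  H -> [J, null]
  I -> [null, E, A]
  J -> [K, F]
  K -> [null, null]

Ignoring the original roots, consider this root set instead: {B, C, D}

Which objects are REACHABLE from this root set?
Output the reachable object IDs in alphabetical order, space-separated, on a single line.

Roots: B C D
Mark B: refs=null, marked=B
Mark C: refs=H, marked=B C
Mark D: refs=K, marked=B C D
Mark H: refs=J null, marked=B C D H
Mark K: refs=null null, marked=B C D H K
Mark J: refs=K F, marked=B C D H J K
Mark F: refs=null, marked=B C D F H J K
Unmarked (collected): A E G I

Answer: B C D F H J K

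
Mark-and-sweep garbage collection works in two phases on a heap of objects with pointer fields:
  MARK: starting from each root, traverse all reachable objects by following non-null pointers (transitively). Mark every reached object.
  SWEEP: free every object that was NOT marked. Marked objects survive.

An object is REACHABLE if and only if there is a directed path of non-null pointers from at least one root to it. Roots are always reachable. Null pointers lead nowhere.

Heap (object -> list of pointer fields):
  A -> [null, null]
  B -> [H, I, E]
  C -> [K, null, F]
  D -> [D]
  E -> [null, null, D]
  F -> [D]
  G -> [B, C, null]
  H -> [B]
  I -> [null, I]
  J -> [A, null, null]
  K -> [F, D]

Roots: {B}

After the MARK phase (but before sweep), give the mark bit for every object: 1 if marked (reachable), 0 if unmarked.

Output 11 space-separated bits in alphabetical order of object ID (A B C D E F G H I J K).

Roots: B
Mark B: refs=H I E, marked=B
Mark H: refs=B, marked=B H
Mark I: refs=null I, marked=B H I
Mark E: refs=null null D, marked=B E H I
Mark D: refs=D, marked=B D E H I
Unmarked (collected): A C F G J K

Answer: 0 1 0 1 1 0 0 1 1 0 0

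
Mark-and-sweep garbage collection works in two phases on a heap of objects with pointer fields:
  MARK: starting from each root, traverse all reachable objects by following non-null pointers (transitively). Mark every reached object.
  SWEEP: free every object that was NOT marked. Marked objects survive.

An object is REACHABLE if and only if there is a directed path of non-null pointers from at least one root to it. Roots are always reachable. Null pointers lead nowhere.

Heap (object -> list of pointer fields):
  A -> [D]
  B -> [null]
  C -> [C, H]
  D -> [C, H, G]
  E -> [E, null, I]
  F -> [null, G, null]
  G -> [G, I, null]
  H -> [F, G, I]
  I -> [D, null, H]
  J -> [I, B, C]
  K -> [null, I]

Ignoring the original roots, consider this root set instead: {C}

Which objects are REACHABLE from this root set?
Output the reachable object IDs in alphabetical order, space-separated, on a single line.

Roots: C
Mark C: refs=C H, marked=C
Mark H: refs=F G I, marked=C H
Mark F: refs=null G null, marked=C F H
Mark G: refs=G I null, marked=C F G H
Mark I: refs=D null H, marked=C F G H I
Mark D: refs=C H G, marked=C D F G H I
Unmarked (collected): A B E J K

Answer: C D F G H I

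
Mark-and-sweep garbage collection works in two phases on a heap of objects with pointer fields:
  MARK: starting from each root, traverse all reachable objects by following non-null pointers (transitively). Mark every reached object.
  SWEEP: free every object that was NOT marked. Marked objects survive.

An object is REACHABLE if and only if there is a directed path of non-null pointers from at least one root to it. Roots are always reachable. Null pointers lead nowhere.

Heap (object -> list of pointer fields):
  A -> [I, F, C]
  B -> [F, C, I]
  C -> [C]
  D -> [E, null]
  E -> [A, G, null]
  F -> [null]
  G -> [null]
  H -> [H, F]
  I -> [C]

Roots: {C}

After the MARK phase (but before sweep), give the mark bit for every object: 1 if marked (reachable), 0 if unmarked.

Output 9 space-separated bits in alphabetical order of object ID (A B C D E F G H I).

Roots: C
Mark C: refs=C, marked=C
Unmarked (collected): A B D E F G H I

Answer: 0 0 1 0 0 0 0 0 0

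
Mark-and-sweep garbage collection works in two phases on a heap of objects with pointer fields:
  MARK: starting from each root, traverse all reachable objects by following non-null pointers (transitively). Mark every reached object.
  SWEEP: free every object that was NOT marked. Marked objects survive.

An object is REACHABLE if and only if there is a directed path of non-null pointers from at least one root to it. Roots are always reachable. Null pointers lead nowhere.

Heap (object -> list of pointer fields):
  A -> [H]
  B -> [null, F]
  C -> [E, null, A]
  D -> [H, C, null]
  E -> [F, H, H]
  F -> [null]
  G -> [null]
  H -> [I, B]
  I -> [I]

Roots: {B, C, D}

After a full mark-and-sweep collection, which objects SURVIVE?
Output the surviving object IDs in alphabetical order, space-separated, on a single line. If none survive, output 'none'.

Answer: A B C D E F H I

Derivation:
Roots: B C D
Mark B: refs=null F, marked=B
Mark C: refs=E null A, marked=B C
Mark D: refs=H C null, marked=B C D
Mark F: refs=null, marked=B C D F
Mark E: refs=F H H, marked=B C D E F
Mark A: refs=H, marked=A B C D E F
Mark H: refs=I B, marked=A B C D E F H
Mark I: refs=I, marked=A B C D E F H I
Unmarked (collected): G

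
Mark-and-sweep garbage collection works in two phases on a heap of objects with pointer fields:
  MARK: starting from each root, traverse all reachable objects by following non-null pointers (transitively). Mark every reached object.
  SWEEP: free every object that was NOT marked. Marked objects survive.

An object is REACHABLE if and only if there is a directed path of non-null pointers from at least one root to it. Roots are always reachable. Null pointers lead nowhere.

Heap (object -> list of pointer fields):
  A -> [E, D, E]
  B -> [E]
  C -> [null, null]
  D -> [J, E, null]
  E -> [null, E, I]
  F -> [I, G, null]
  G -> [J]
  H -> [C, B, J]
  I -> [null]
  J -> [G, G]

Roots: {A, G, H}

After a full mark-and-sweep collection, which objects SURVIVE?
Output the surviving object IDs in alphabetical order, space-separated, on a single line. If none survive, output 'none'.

Answer: A B C D E G H I J

Derivation:
Roots: A G H
Mark A: refs=E D E, marked=A
Mark G: refs=J, marked=A G
Mark H: refs=C B J, marked=A G H
Mark E: refs=null E I, marked=A E G H
Mark D: refs=J E null, marked=A D E G H
Mark J: refs=G G, marked=A D E G H J
Mark C: refs=null null, marked=A C D E G H J
Mark B: refs=E, marked=A B C D E G H J
Mark I: refs=null, marked=A B C D E G H I J
Unmarked (collected): F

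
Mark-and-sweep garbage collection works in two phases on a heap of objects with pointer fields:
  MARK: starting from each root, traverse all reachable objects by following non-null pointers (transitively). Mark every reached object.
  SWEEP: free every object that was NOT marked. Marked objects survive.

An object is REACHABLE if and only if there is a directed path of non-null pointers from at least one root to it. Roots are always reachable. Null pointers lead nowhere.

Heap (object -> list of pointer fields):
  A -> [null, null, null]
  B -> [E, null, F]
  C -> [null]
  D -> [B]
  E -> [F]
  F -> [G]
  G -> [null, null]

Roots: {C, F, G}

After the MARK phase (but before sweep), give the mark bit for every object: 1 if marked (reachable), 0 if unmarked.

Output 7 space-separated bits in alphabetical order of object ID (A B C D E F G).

Answer: 0 0 1 0 0 1 1

Derivation:
Roots: C F G
Mark C: refs=null, marked=C
Mark F: refs=G, marked=C F
Mark G: refs=null null, marked=C F G
Unmarked (collected): A B D E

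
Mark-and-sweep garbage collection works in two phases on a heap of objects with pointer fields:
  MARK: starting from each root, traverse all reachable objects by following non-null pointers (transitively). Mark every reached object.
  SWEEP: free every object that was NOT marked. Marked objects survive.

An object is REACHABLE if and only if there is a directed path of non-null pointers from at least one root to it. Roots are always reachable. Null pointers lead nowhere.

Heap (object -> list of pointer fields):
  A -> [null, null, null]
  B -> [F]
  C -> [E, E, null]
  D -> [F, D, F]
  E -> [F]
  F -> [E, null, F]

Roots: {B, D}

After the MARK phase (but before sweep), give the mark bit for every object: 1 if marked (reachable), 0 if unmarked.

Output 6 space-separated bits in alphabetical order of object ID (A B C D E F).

Roots: B D
Mark B: refs=F, marked=B
Mark D: refs=F D F, marked=B D
Mark F: refs=E null F, marked=B D F
Mark E: refs=F, marked=B D E F
Unmarked (collected): A C

Answer: 0 1 0 1 1 1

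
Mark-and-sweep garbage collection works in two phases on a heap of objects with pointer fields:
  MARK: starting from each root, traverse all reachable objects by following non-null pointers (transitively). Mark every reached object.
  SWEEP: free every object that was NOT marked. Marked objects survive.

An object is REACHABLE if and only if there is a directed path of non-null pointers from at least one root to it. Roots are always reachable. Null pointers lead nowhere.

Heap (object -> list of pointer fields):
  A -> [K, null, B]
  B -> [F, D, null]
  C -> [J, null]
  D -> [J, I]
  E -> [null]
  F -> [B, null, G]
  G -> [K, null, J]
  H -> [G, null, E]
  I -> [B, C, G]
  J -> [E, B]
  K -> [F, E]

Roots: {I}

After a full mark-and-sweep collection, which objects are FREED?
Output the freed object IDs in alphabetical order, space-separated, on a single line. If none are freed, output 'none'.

Answer: A H

Derivation:
Roots: I
Mark I: refs=B C G, marked=I
Mark B: refs=F D null, marked=B I
Mark C: refs=J null, marked=B C I
Mark G: refs=K null J, marked=B C G I
Mark F: refs=B null G, marked=B C F G I
Mark D: refs=J I, marked=B C D F G I
Mark J: refs=E B, marked=B C D F G I J
Mark K: refs=F E, marked=B C D F G I J K
Mark E: refs=null, marked=B C D E F G I J K
Unmarked (collected): A H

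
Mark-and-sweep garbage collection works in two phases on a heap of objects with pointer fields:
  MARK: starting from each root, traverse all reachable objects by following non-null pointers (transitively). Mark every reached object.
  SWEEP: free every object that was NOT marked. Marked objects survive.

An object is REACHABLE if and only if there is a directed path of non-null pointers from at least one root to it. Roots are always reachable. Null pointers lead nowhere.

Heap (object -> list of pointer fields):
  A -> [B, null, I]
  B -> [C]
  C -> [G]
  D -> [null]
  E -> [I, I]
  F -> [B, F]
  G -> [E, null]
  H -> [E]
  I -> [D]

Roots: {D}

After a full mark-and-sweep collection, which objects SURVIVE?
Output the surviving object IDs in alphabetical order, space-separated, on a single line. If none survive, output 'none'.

Answer: D

Derivation:
Roots: D
Mark D: refs=null, marked=D
Unmarked (collected): A B C E F G H I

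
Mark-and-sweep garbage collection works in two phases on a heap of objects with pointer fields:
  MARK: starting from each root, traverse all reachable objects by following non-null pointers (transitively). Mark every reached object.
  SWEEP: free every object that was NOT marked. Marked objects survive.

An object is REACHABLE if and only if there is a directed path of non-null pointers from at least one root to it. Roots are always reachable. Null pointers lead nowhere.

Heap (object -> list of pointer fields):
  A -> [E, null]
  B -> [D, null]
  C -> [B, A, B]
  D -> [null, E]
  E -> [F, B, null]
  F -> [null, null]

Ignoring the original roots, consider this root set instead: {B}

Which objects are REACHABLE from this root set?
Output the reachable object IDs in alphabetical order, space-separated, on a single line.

Answer: B D E F

Derivation:
Roots: B
Mark B: refs=D null, marked=B
Mark D: refs=null E, marked=B D
Mark E: refs=F B null, marked=B D E
Mark F: refs=null null, marked=B D E F
Unmarked (collected): A C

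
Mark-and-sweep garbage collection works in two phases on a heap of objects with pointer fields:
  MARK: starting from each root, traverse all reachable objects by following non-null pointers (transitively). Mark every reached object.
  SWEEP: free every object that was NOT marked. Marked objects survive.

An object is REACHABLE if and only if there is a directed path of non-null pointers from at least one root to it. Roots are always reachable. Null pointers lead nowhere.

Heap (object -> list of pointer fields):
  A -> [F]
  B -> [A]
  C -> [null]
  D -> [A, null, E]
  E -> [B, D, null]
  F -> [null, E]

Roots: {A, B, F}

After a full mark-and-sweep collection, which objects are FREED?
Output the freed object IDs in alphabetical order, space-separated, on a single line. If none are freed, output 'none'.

Roots: A B F
Mark A: refs=F, marked=A
Mark B: refs=A, marked=A B
Mark F: refs=null E, marked=A B F
Mark E: refs=B D null, marked=A B E F
Mark D: refs=A null E, marked=A B D E F
Unmarked (collected): C

Answer: C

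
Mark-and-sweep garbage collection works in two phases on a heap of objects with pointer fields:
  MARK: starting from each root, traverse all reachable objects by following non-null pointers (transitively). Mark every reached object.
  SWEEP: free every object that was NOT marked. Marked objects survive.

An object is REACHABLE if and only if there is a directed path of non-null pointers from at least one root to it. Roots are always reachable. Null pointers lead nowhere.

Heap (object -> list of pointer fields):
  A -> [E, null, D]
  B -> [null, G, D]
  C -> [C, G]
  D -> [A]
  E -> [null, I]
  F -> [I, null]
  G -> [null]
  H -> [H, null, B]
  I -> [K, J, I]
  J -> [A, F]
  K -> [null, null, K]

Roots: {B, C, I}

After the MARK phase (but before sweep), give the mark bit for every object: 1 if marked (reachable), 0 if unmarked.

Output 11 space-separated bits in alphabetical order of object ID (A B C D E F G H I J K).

Roots: B C I
Mark B: refs=null G D, marked=B
Mark C: refs=C G, marked=B C
Mark I: refs=K J I, marked=B C I
Mark G: refs=null, marked=B C G I
Mark D: refs=A, marked=B C D G I
Mark K: refs=null null K, marked=B C D G I K
Mark J: refs=A F, marked=B C D G I J K
Mark A: refs=E null D, marked=A B C D G I J K
Mark F: refs=I null, marked=A B C D F G I J K
Mark E: refs=null I, marked=A B C D E F G I J K
Unmarked (collected): H

Answer: 1 1 1 1 1 1 1 0 1 1 1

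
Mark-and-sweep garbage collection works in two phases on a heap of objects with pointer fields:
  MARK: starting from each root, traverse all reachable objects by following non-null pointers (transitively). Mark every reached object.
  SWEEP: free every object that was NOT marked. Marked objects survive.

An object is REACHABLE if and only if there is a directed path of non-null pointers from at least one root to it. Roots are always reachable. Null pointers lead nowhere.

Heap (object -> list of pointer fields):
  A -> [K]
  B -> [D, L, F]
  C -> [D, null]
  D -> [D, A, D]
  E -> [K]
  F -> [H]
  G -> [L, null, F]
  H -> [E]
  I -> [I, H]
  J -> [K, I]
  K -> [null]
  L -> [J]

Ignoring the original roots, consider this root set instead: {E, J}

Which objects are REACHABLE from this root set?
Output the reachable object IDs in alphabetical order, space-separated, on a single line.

Roots: E J
Mark E: refs=K, marked=E
Mark J: refs=K I, marked=E J
Mark K: refs=null, marked=E J K
Mark I: refs=I H, marked=E I J K
Mark H: refs=E, marked=E H I J K
Unmarked (collected): A B C D F G L

Answer: E H I J K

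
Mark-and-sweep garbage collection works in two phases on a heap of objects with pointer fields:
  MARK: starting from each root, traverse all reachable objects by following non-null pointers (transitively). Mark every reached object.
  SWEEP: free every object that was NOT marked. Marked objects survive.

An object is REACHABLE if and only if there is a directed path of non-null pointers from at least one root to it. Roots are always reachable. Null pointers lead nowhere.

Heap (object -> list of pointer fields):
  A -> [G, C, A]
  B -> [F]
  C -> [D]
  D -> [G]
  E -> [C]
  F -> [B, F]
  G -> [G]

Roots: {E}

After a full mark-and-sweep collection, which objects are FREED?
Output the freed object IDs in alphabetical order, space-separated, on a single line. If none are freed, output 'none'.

Roots: E
Mark E: refs=C, marked=E
Mark C: refs=D, marked=C E
Mark D: refs=G, marked=C D E
Mark G: refs=G, marked=C D E G
Unmarked (collected): A B F

Answer: A B F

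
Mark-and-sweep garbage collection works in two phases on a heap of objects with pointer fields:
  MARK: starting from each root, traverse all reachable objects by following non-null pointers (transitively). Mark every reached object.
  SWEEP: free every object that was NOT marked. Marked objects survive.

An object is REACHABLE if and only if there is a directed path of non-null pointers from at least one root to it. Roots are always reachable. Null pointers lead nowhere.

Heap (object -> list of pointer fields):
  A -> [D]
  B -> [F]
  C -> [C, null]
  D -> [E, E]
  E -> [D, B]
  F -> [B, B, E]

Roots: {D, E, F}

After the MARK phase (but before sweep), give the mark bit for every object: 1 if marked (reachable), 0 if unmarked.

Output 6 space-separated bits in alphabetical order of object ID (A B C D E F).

Roots: D E F
Mark D: refs=E E, marked=D
Mark E: refs=D B, marked=D E
Mark F: refs=B B E, marked=D E F
Mark B: refs=F, marked=B D E F
Unmarked (collected): A C

Answer: 0 1 0 1 1 1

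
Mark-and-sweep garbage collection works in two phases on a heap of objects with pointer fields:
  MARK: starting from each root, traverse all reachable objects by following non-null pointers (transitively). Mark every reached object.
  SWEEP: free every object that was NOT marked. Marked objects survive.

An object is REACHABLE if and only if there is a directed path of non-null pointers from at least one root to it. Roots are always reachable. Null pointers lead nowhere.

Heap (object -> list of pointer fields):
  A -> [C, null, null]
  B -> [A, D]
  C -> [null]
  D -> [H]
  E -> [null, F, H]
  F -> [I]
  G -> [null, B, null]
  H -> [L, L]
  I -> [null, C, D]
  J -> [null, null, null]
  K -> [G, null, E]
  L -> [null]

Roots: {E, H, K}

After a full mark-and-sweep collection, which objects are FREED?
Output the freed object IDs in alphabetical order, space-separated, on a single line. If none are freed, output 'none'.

Roots: E H K
Mark E: refs=null F H, marked=E
Mark H: refs=L L, marked=E H
Mark K: refs=G null E, marked=E H K
Mark F: refs=I, marked=E F H K
Mark L: refs=null, marked=E F H K L
Mark G: refs=null B null, marked=E F G H K L
Mark I: refs=null C D, marked=E F G H I K L
Mark B: refs=A D, marked=B E F G H I K L
Mark C: refs=null, marked=B C E F G H I K L
Mark D: refs=H, marked=B C D E F G H I K L
Mark A: refs=C null null, marked=A B C D E F G H I K L
Unmarked (collected): J

Answer: J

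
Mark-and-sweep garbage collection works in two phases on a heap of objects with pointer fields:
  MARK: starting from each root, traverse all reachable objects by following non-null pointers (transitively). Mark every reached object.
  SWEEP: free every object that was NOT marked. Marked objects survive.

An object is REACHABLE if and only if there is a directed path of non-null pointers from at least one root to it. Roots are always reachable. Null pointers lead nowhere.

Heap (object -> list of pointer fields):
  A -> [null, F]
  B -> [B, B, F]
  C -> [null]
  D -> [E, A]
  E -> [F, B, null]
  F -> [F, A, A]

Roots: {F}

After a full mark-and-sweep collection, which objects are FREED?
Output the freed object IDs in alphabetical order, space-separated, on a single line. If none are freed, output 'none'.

Roots: F
Mark F: refs=F A A, marked=F
Mark A: refs=null F, marked=A F
Unmarked (collected): B C D E

Answer: B C D E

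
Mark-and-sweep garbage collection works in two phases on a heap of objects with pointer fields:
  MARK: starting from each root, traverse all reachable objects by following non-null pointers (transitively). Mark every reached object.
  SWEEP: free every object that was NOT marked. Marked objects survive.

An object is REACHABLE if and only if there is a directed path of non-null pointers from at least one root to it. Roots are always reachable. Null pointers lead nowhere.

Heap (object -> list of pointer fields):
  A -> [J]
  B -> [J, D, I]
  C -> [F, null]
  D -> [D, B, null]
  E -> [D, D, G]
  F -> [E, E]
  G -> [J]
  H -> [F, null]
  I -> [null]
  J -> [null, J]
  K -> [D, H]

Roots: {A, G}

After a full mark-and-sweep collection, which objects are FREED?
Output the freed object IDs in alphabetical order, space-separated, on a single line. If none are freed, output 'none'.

Roots: A G
Mark A: refs=J, marked=A
Mark G: refs=J, marked=A G
Mark J: refs=null J, marked=A G J
Unmarked (collected): B C D E F H I K

Answer: B C D E F H I K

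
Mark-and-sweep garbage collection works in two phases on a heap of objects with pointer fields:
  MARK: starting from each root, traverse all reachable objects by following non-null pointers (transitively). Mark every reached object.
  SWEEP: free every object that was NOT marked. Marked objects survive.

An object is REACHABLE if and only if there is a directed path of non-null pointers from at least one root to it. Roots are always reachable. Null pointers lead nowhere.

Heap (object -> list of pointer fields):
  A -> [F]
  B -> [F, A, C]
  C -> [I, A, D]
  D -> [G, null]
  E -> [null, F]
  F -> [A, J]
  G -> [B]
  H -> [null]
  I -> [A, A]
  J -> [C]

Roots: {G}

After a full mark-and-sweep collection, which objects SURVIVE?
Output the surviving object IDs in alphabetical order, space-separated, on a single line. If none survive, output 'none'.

Roots: G
Mark G: refs=B, marked=G
Mark B: refs=F A C, marked=B G
Mark F: refs=A J, marked=B F G
Mark A: refs=F, marked=A B F G
Mark C: refs=I A D, marked=A B C F G
Mark J: refs=C, marked=A B C F G J
Mark I: refs=A A, marked=A B C F G I J
Mark D: refs=G null, marked=A B C D F G I J
Unmarked (collected): E H

Answer: A B C D F G I J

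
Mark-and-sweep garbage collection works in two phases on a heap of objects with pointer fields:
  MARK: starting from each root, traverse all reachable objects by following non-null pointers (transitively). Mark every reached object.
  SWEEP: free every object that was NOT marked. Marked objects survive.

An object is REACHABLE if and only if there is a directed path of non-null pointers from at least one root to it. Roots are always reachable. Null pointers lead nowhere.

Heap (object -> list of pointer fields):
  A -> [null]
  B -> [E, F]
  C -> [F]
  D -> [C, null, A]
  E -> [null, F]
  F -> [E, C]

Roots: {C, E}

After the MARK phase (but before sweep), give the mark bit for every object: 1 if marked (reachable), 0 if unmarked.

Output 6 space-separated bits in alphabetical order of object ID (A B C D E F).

Roots: C E
Mark C: refs=F, marked=C
Mark E: refs=null F, marked=C E
Mark F: refs=E C, marked=C E F
Unmarked (collected): A B D

Answer: 0 0 1 0 1 1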